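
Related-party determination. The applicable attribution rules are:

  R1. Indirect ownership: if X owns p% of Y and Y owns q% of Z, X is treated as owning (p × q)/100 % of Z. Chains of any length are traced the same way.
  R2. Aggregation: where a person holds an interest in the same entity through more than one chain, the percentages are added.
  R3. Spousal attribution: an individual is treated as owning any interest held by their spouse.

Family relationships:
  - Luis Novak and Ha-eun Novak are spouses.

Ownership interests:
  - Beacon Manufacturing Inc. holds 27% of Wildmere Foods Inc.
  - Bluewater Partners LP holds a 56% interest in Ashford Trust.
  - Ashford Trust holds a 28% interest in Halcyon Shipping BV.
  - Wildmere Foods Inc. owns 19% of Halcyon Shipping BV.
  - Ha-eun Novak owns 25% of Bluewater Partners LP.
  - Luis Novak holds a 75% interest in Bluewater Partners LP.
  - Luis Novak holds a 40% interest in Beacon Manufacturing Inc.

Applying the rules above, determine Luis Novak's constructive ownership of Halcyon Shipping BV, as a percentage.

By spousal attribution (R3), Luis Novak is treated as also owning Ha-eun Novak's interest in Bluewater Partners LP, giving 75% + 25% = 100%.
Chain via Bluewater Partners LP → Ashford Trust (R1): 100% × 56% × 28% = 15.68% of Halcyon Shipping BV.
Chain via Beacon Manufacturing Inc. → Wildmere Foods Inc. (R1): 40% × 27% × 19% = 2.052% of Halcyon Shipping BV.
Aggregating (R2): 15.68% + 2.052% = 17.732%.

17.732%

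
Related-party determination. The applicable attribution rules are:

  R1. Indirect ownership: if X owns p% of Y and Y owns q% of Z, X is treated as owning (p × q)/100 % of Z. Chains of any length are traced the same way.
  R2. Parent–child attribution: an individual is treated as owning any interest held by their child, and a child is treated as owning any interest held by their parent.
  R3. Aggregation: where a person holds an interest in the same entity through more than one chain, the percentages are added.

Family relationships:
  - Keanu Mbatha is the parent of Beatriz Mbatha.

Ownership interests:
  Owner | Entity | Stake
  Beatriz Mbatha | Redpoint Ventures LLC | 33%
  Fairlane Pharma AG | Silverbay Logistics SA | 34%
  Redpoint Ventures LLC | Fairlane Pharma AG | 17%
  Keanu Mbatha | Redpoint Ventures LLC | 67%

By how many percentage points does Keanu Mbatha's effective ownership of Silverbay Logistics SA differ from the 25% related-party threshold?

By parent–child attribution (R2), Keanu Mbatha is treated as also owning Beatriz Mbatha's interest in Redpoint Ventures LLC, giving 67% + 33% = 100%.
Chain via Redpoint Ventures LLC → Fairlane Pharma AG (R1): 100% × 17% × 34% = 5.78% of Silverbay Logistics SA.
5.78% falls short of the 25% threshold by 19.22 percentage points.

19.22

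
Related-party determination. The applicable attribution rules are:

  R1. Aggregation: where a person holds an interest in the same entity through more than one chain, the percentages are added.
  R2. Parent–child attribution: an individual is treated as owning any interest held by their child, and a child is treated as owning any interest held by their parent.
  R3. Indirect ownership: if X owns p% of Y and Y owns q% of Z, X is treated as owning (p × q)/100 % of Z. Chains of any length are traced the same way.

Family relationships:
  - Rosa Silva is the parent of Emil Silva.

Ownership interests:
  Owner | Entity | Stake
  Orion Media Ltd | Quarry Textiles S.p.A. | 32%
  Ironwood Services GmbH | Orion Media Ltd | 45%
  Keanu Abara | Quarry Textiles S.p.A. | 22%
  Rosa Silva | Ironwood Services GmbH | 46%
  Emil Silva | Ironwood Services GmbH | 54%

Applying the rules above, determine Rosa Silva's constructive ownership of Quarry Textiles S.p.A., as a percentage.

14.4%

By parent–child attribution (R2), Rosa Silva is treated as also owning Emil Silva's interest in Ironwood Services GmbH, giving 46% + 54% = 100%.
Chain via Ironwood Services GmbH → Orion Media Ltd (R3): 100% × 45% × 32% = 14.4% of Quarry Textiles S.p.A.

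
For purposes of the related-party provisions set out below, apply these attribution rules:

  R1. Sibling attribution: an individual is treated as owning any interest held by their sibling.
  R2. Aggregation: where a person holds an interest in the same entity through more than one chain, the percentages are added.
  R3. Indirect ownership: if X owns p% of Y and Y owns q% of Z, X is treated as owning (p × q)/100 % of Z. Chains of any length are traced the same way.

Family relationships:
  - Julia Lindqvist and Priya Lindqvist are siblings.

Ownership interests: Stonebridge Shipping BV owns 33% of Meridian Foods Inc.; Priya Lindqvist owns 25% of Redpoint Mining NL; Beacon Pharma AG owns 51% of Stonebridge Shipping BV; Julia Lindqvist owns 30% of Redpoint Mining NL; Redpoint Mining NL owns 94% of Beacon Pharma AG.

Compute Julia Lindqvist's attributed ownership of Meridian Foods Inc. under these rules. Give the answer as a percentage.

8.70111%

By sibling attribution (R1), Julia Lindqvist is treated as also owning Priya Lindqvist's interest in Redpoint Mining NL, giving 30% + 25% = 55%.
Chain via Redpoint Mining NL → Beacon Pharma AG → Stonebridge Shipping BV (R3): 55% × 94% × 51% × 33% = 8.70111% of Meridian Foods Inc.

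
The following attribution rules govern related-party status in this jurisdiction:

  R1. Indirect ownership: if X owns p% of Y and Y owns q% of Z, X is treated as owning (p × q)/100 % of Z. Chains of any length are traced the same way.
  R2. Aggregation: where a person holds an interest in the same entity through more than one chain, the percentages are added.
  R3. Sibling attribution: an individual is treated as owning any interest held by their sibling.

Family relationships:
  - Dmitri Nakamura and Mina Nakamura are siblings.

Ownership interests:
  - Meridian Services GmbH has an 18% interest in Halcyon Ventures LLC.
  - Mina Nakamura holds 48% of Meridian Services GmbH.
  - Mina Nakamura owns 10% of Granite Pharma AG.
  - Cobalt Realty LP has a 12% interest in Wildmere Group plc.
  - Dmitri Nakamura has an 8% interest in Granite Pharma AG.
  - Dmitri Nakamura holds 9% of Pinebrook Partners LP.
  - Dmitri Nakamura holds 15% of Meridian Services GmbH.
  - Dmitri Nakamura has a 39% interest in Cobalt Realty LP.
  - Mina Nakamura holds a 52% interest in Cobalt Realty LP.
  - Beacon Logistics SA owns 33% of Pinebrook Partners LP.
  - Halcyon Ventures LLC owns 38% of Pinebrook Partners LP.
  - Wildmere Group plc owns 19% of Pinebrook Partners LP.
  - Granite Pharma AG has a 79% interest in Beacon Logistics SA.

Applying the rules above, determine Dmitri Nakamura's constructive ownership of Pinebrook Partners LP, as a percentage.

By sibling attribution (R3), Dmitri Nakamura is treated as also owning Mina Nakamura's interest in Granite Pharma AG, giving 8% + 10% = 18%.
By sibling attribution (R3), Dmitri Nakamura is treated as also owning Mina Nakamura's interest in Meridian Services GmbH, giving 15% + 48% = 63%.
By sibling attribution (R3), Dmitri Nakamura is treated as also owning Mina Nakamura's interest in Cobalt Realty LP, giving 39% + 52% = 91%.
Chain via Granite Pharma AG → Beacon Logistics SA (R1): 18% × 79% × 33% = 4.6926% of Pinebrook Partners LP.
Chain via Meridian Services GmbH → Halcyon Ventures LLC (R1): 63% × 18% × 38% = 4.3092% of Pinebrook Partners LP.
Chain via Cobalt Realty LP → Wildmere Group plc (R1): 91% × 12% × 19% = 2.0748% of Pinebrook Partners LP.
Direct interest in Pinebrook Partners LP: 9%.
Aggregating (R2): 4.6926% + 4.3092% + 2.0748% + 9% = 20.0766%.

20.0766%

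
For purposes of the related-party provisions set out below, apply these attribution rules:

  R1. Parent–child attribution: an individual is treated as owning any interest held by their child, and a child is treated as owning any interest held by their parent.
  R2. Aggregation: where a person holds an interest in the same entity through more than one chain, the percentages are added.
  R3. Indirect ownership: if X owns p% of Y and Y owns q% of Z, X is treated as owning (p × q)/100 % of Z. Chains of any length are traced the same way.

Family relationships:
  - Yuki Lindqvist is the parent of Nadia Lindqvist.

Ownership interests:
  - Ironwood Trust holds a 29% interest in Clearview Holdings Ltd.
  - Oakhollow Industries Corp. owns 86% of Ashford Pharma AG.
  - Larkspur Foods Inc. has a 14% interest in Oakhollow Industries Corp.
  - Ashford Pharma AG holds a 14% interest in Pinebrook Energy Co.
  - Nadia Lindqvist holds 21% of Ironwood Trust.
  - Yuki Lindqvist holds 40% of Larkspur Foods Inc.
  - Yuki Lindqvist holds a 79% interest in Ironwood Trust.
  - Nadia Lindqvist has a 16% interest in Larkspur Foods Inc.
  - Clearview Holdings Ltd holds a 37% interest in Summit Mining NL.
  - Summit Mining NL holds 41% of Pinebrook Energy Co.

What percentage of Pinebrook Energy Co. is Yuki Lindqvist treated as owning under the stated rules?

By parent–child attribution (R1), Yuki Lindqvist is treated as also owning Nadia Lindqvist's interest in Ironwood Trust, giving 79% + 21% = 100%.
By parent–child attribution (R1), Yuki Lindqvist is treated as also owning Nadia Lindqvist's interest in Larkspur Foods Inc, giving 40% + 16% = 56%.
Chain via Ironwood Trust → Clearview Holdings Ltd → Summit Mining NL (R3): 100% × 29% × 37% × 41% = 4.3993% of Pinebrook Energy Co.
Chain via Larkspur Foods Inc. → Oakhollow Industries Corp. → Ashford Pharma AG (R3): 56% × 14% × 86% × 14% = 0.943936% of Pinebrook Energy Co.
Aggregating (R2): 4.3993% + 0.943936% = 5.343236%.

5.343236%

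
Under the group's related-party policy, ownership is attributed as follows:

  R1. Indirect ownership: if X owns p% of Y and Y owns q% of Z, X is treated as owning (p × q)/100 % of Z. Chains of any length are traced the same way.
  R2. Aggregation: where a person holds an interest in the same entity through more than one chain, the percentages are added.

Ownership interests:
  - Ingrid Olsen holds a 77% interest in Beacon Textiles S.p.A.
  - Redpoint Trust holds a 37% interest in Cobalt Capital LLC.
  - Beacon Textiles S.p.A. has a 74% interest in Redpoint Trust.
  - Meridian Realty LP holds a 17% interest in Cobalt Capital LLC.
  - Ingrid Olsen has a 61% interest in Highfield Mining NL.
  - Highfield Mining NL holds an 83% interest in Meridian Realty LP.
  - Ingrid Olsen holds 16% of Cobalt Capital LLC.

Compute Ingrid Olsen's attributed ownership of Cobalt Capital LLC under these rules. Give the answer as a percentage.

45.6897%

Chain via Highfield Mining NL → Meridian Realty LP (R1): 61% × 83% × 17% = 8.6071% of Cobalt Capital LLC.
Chain via Beacon Textiles S.p.A. → Redpoint Trust (R1): 77% × 74% × 37% = 21.0826% of Cobalt Capital LLC.
Direct interest in Cobalt Capital LLC: 16%.
Aggregating (R2): 8.6071% + 21.0826% + 16% = 45.6897%.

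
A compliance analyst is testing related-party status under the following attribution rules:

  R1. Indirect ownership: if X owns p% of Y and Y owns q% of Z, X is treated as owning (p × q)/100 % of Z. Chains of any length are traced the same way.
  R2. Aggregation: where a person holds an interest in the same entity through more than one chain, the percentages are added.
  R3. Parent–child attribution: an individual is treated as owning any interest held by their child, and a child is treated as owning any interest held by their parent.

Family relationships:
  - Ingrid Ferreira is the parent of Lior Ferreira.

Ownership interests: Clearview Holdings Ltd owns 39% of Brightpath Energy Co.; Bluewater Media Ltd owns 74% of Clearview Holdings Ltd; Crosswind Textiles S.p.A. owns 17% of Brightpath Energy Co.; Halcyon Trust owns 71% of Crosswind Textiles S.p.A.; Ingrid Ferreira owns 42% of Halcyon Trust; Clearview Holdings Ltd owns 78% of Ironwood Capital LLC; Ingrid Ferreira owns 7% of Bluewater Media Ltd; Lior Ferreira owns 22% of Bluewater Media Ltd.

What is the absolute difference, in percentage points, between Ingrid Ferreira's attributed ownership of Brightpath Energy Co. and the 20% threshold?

By parent–child attribution (R3), Ingrid Ferreira is treated as also owning Lior Ferreira's interest in Bluewater Media Ltd, giving 7% + 22% = 29%.
Chain via Halcyon Trust → Crosswind Textiles S.p.A. (R1): 42% × 71% × 17% = 5.0694% of Brightpath Energy Co.
Chain via Bluewater Media Ltd → Clearview Holdings Ltd (R1): 29% × 74% × 39% = 8.3694% of Brightpath Energy Co.
Aggregating (R2): 5.0694% + 8.3694% = 13.4388%.
13.4388% falls short of the 20% threshold by 6.5612 percentage points.

6.5612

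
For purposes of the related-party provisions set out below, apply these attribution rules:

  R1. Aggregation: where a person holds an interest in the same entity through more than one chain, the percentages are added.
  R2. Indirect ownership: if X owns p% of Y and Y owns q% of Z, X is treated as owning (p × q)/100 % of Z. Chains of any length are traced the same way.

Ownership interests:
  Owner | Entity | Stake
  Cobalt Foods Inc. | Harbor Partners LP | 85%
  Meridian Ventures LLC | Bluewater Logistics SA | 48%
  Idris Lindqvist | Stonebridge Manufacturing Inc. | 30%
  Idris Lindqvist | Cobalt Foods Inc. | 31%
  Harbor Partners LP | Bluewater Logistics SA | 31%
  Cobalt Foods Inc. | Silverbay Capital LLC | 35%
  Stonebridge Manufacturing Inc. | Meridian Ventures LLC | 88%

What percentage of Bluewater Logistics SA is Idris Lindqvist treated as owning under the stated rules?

Chain via Cobalt Foods Inc. → Harbor Partners LP (R2): 31% × 85% × 31% = 8.1685% of Bluewater Logistics SA.
Chain via Stonebridge Manufacturing Inc. → Meridian Ventures LLC (R2): 30% × 88% × 48% = 12.672% of Bluewater Logistics SA.
Aggregating (R1): 8.1685% + 12.672% = 20.8405%.

20.8405%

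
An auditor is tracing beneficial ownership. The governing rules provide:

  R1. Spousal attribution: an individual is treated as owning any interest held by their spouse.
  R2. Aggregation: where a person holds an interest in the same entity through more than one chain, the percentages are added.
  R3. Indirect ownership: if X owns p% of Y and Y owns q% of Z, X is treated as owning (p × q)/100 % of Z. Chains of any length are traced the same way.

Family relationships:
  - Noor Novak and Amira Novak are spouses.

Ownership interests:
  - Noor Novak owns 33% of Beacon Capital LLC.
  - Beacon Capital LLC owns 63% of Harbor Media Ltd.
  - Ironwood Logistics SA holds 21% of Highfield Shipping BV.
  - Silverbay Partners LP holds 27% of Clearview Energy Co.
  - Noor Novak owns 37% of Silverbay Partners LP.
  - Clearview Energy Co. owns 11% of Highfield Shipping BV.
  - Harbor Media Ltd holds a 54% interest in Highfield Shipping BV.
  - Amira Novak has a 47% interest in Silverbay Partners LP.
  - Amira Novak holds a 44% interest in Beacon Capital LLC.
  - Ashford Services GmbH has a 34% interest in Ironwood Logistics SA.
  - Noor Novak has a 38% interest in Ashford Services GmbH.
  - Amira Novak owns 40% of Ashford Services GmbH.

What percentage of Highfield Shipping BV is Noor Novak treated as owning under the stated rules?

34.2594%

By spousal attribution (R1), Noor Novak is treated as also owning Amira Novak's interest in Beacon Capital LLC, giving 33% + 44% = 77%.
By spousal attribution (R1), Noor Novak is treated as also owning Amira Novak's interest in Silverbay Partners LP, giving 37% + 47% = 84%.
By spousal attribution (R1), Noor Novak is treated as also owning Amira Novak's interest in Ashford Services GmbH, giving 38% + 40% = 78%.
Chain via Beacon Capital LLC → Harbor Media Ltd (R3): 77% × 63% × 54% = 26.1954% of Highfield Shipping BV.
Chain via Silverbay Partners LP → Clearview Energy Co. (R3): 84% × 27% × 11% = 2.4948% of Highfield Shipping BV.
Chain via Ashford Services GmbH → Ironwood Logistics SA (R3): 78% × 34% × 21% = 5.5692% of Highfield Shipping BV.
Aggregating (R2): 26.1954% + 2.4948% + 5.5692% = 34.2594%.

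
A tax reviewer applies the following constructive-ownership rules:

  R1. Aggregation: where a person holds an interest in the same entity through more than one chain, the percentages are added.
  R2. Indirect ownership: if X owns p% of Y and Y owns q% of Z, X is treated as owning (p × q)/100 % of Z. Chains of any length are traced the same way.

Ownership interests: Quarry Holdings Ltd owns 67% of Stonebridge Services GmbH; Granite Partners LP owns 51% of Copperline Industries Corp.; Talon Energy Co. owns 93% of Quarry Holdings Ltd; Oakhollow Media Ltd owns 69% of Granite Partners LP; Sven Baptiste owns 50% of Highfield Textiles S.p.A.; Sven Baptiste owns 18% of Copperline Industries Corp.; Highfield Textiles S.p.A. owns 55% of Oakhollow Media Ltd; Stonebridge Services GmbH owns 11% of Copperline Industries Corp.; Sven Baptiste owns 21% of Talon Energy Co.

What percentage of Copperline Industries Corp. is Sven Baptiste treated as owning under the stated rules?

29.116611%

Chain via Highfield Textiles S.p.A. → Oakhollow Media Ltd → Granite Partners LP (R2): 50% × 55% × 69% × 51% = 9.67725% of Copperline Industries Corp.
Chain via Talon Energy Co. → Quarry Holdings Ltd → Stonebridge Services GmbH (R2): 21% × 93% × 67% × 11% = 1.439361% of Copperline Industries Corp.
Direct interest in Copperline Industries Corp: 18%.
Aggregating (R1): 9.67725% + 1.439361% + 18% = 29.116611%.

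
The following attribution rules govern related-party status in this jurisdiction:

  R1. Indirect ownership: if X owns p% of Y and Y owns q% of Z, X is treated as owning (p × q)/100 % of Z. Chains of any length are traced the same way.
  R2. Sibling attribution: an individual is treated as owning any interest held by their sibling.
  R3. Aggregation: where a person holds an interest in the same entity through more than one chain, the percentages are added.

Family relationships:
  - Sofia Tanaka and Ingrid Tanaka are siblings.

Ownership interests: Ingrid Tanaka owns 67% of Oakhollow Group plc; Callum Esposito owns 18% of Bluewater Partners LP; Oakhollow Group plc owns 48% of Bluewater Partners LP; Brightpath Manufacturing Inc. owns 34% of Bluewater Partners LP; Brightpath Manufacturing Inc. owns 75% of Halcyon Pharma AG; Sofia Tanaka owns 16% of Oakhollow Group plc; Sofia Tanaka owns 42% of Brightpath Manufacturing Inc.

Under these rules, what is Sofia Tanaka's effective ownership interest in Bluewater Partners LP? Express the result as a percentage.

54.12%

By sibling attribution (R2), Sofia Tanaka is treated as also owning Ingrid Tanaka's interest in Oakhollow Group plc, giving 16% + 67% = 83%.
Chain via Oakhollow Group plc (R1): 83% × 48% = 39.84% of Bluewater Partners LP.
Chain via Brightpath Manufacturing Inc. (R1): 42% × 34% = 14.28% of Bluewater Partners LP.
Aggregating (R3): 39.84% + 14.28% = 54.12%.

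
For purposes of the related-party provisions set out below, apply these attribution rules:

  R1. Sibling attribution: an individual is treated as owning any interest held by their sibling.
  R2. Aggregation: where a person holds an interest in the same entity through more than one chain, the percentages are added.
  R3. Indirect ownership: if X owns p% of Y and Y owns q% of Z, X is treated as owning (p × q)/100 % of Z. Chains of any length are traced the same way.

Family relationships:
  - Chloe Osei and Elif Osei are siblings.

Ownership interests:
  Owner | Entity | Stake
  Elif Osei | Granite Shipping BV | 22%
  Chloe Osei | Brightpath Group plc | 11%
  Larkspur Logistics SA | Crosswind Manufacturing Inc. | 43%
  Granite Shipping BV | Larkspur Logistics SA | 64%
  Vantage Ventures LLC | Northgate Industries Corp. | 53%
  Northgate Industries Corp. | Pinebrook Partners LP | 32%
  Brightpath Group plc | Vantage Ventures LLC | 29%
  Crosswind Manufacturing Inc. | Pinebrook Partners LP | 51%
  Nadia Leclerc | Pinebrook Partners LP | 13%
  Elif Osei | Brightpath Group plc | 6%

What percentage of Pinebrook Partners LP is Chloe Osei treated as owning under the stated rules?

3.923872%

By sibling attribution (R1), Chloe Osei is treated as also owning Elif Osei's interest in Brightpath Group plc, giving 11% + 6% = 17%.
By sibling attribution (R1), Chloe Osei is treated as owning Elif Osei's 22% interest in Granite Shipping BV.
Chain via Brightpath Group plc → Vantage Ventures LLC → Northgate Industries Corp. (R3): 17% × 29% × 53% × 32% = 0.836128% of Pinebrook Partners LP.
Chain via Granite Shipping BV → Larkspur Logistics SA → Crosswind Manufacturing Inc. (R3): 22% × 64% × 43% × 51% = 3.087744% of Pinebrook Partners LP.
Aggregating (R2): 0.836128% + 3.087744% = 3.923872%.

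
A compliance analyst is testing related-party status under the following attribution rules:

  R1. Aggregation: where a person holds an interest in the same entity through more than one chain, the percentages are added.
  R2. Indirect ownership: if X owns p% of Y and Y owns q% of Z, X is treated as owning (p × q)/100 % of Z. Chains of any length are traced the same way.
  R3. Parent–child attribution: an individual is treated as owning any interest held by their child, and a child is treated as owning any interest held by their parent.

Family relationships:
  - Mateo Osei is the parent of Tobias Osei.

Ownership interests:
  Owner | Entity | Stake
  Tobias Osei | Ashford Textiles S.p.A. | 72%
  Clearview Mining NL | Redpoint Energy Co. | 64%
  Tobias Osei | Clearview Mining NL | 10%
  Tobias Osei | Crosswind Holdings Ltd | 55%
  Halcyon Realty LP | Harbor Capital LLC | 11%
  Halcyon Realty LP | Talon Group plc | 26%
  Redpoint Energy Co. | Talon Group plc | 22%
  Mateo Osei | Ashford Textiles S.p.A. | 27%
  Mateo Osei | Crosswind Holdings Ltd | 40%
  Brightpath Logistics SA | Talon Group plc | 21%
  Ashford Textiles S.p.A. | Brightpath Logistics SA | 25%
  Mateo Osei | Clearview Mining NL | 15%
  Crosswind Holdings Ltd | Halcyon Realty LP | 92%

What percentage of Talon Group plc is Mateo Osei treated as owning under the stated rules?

31.4415%

By parent–child attribution (R3), Mateo Osei is treated as also owning Tobias Osei's interest in Crosswind Holdings Ltd, giving 40% + 55% = 95%.
By parent–child attribution (R3), Mateo Osei is treated as also owning Tobias Osei's interest in Ashford Textiles S.p.A, giving 27% + 72% = 99%.
By parent–child attribution (R3), Mateo Osei is treated as also owning Tobias Osei's interest in Clearview Mining NL, giving 15% + 10% = 25%.
Chain via Crosswind Holdings Ltd → Halcyon Realty LP (R2): 95% × 92% × 26% = 22.724% of Talon Group plc.
Chain via Ashford Textiles S.p.A. → Brightpath Logistics SA (R2): 99% × 25% × 21% = 5.1975% of Talon Group plc.
Chain via Clearview Mining NL → Redpoint Energy Co. (R2): 25% × 64% × 22% = 3.52% of Talon Group plc.
Aggregating (R1): 22.724% + 5.1975% + 3.52% = 31.4415%.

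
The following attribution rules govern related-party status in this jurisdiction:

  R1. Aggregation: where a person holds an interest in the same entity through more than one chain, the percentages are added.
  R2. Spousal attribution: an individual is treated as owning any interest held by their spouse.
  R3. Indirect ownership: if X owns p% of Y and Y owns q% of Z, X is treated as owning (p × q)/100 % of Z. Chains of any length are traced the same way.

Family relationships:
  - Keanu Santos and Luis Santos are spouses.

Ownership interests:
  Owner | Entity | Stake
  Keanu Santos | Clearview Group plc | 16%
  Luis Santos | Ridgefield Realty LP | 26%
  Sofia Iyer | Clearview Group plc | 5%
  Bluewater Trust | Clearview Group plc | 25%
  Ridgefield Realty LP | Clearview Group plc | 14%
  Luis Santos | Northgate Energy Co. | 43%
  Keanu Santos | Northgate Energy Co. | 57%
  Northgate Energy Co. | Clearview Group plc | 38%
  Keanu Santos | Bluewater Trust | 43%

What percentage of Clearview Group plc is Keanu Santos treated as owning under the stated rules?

By spousal attribution (R2), Keanu Santos is treated as also owning Luis Santos's interest in Northgate Energy Co, giving 57% + 43% = 100%.
By spousal attribution (R2), Keanu Santos is treated as owning Luis Santos's 26% interest in Ridgefield Realty LP.
Chain via Bluewater Trust (R3): 43% × 25% = 10.75% of Clearview Group plc.
Chain via Northgate Energy Co. (R3): 100% × 38% = 38% of Clearview Group plc.
Direct interest in Clearview Group plc: 16%.
Chain via Ridgefield Realty LP (R3): 26% × 14% = 3.64% of Clearview Group plc.
Aggregating (R1): 10.75% + 38% + 16% + 3.64% = 68.39%.

68.39%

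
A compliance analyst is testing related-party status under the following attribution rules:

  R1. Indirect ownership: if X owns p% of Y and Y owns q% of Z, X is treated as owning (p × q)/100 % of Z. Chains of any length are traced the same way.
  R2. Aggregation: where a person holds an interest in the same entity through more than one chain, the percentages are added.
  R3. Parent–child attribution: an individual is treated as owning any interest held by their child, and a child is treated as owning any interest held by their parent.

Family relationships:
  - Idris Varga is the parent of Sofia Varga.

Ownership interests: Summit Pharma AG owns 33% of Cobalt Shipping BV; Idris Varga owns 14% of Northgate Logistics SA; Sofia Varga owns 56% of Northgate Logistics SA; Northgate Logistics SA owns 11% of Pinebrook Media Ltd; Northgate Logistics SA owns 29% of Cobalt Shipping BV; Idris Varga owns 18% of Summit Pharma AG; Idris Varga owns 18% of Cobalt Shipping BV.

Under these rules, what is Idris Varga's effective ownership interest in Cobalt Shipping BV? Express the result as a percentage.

By parent–child attribution (R3), Idris Varga is treated as also owning Sofia Varga's interest in Northgate Logistics SA, giving 14% + 56% = 70%.
Chain via Northgate Logistics SA (R1): 70% × 29% = 20.3% of Cobalt Shipping BV.
Chain via Summit Pharma AG (R1): 18% × 33% = 5.94% of Cobalt Shipping BV.
Direct interest in Cobalt Shipping BV: 18%.
Aggregating (R2): 20.3% + 5.94% + 18% = 44.24%.

44.24%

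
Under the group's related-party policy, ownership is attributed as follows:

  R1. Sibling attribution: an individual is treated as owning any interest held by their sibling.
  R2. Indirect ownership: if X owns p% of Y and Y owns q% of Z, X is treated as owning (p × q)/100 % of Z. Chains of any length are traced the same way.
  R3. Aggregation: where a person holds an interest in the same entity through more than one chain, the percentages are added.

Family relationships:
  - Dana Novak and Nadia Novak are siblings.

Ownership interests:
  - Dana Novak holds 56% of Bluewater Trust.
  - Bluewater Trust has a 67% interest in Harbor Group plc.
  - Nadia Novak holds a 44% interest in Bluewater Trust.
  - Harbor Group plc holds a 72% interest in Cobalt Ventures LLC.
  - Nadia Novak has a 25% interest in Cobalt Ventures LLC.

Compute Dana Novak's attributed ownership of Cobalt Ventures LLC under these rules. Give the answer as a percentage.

By sibling attribution (R1), Dana Novak is treated as also owning Nadia Novak's interest in Bluewater Trust, giving 56% + 44% = 100%.
By sibling attribution (R1), Dana Novak is treated as owning Nadia Novak's 25% interest in Cobalt Ventures LLC.
Chain via Bluewater Trust → Harbor Group plc (R2): 100% × 67% × 72% = 48.24% of Cobalt Ventures LLC.
Direct interest in Cobalt Ventures LLC: 25%.
Aggregating (R3): 48.24% + 25% = 73.24%.

73.24%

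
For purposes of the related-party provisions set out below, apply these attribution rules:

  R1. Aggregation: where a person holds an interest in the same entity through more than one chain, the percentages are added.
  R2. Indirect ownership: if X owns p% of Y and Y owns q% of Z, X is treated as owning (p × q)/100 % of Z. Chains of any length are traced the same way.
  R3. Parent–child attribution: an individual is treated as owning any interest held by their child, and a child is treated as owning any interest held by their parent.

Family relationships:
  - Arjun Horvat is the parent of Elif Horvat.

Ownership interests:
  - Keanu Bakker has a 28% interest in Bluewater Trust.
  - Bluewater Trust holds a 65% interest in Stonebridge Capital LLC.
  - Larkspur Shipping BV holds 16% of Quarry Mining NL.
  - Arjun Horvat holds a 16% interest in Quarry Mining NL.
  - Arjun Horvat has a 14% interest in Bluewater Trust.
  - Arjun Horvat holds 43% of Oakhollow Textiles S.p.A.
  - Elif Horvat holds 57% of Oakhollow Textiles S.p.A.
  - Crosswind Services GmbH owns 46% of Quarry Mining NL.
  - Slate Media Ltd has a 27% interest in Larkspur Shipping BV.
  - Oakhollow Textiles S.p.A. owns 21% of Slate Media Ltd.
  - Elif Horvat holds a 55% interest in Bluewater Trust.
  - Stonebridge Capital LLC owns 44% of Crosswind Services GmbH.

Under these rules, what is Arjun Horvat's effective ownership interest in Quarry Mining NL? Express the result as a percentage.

By parent–child attribution (R3), Arjun Horvat is treated as also owning Elif Horvat's interest in Bluewater Trust, giving 14% + 55% = 69%.
By parent–child attribution (R3), Arjun Horvat is treated as also owning Elif Horvat's interest in Oakhollow Textiles S.p.A, giving 43% + 57% = 100%.
Chain via Bluewater Trust → Stonebridge Capital LLC → Crosswind Services GmbH (R2): 69% × 65% × 44% × 46% = 9.07764% of Quarry Mining NL.
Chain via Oakhollow Textiles S.p.A. → Slate Media Ltd → Larkspur Shipping BV (R2): 100% × 21% × 27% × 16% = 0.9072% of Quarry Mining NL.
Direct interest in Quarry Mining NL: 16%.
Aggregating (R1): 9.07764% + 0.9072% + 16% = 25.98484%.

25.98484%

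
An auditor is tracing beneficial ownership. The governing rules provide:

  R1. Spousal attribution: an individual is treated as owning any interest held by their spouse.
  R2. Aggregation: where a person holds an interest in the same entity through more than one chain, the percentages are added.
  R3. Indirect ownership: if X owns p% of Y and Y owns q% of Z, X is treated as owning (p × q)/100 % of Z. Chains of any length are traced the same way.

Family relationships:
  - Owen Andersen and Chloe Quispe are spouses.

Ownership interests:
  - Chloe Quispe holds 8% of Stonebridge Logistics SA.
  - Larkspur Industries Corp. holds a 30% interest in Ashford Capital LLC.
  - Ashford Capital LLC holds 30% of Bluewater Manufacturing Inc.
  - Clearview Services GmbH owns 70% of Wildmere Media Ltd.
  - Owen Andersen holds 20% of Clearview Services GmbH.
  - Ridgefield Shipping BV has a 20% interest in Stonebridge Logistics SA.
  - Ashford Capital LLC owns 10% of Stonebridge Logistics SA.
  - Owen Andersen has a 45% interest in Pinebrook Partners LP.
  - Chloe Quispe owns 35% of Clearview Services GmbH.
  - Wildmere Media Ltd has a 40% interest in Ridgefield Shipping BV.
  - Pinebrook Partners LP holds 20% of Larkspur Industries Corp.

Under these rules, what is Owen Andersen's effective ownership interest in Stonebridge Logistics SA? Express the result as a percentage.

11.35%

By spousal attribution (R1), Owen Andersen is treated as also owning Chloe Quispe's interest in Clearview Services GmbH, giving 20% + 35% = 55%.
By spousal attribution (R1), Owen Andersen is treated as owning Chloe Quispe's 8% interest in Stonebridge Logistics SA.
Chain via Pinebrook Partners LP → Larkspur Industries Corp. → Ashford Capital LLC (R3): 45% × 20% × 30% × 10% = 0.27% of Stonebridge Logistics SA.
Chain via Clearview Services GmbH → Wildmere Media Ltd → Ridgefield Shipping BV (R3): 55% × 70% × 40% × 20% = 3.08% of Stonebridge Logistics SA.
Direct interest in Stonebridge Logistics SA: 8%.
Aggregating (R2): 0.27% + 3.08% + 8% = 11.35%.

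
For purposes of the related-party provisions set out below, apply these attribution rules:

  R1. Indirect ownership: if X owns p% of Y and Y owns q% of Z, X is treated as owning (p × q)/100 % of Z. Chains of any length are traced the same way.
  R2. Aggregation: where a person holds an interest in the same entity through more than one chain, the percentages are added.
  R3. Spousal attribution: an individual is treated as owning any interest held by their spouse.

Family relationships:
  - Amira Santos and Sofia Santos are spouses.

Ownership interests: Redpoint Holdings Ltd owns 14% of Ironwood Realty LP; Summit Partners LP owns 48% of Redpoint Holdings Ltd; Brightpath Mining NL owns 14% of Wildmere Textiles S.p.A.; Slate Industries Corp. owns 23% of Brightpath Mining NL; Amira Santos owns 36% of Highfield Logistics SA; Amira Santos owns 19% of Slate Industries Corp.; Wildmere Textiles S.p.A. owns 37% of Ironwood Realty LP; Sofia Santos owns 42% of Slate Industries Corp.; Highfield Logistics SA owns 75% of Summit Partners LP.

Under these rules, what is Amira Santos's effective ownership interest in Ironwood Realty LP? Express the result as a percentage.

2.541154%

By spousal attribution (R3), Amira Santos is treated as also owning Sofia Santos's interest in Slate Industries Corp, giving 19% + 42% = 61%.
Chain via Highfield Logistics SA → Summit Partners LP → Redpoint Holdings Ltd (R1): 36% × 75% × 48% × 14% = 1.8144% of Ironwood Realty LP.
Chain via Slate Industries Corp. → Brightpath Mining NL → Wildmere Textiles S.p.A. (R1): 61% × 23% × 14% × 37% = 0.726754% of Ironwood Realty LP.
Aggregating (R2): 1.8144% + 0.726754% = 2.541154%.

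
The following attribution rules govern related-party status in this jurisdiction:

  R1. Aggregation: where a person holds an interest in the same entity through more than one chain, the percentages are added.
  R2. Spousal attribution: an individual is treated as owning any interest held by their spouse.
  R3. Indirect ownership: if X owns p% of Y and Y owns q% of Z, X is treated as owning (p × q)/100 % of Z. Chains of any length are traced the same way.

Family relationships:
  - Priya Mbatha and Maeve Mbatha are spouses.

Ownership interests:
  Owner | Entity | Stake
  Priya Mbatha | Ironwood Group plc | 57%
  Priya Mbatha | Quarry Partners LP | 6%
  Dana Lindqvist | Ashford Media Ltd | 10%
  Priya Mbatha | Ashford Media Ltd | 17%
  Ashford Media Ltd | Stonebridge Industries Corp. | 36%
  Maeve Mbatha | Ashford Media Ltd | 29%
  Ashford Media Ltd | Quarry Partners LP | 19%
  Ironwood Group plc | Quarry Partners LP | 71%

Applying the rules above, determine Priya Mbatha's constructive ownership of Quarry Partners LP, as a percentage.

55.21%

By spousal attribution (R2), Priya Mbatha is treated as also owning Maeve Mbatha's interest in Ashford Media Ltd, giving 17% + 29% = 46%.
Chain via Ashford Media Ltd (R3): 46% × 19% = 8.74% of Quarry Partners LP.
Chain via Ironwood Group plc (R3): 57% × 71% = 40.47% of Quarry Partners LP.
Direct interest in Quarry Partners LP: 6%.
Aggregating (R1): 8.74% + 40.47% + 6% = 55.21%.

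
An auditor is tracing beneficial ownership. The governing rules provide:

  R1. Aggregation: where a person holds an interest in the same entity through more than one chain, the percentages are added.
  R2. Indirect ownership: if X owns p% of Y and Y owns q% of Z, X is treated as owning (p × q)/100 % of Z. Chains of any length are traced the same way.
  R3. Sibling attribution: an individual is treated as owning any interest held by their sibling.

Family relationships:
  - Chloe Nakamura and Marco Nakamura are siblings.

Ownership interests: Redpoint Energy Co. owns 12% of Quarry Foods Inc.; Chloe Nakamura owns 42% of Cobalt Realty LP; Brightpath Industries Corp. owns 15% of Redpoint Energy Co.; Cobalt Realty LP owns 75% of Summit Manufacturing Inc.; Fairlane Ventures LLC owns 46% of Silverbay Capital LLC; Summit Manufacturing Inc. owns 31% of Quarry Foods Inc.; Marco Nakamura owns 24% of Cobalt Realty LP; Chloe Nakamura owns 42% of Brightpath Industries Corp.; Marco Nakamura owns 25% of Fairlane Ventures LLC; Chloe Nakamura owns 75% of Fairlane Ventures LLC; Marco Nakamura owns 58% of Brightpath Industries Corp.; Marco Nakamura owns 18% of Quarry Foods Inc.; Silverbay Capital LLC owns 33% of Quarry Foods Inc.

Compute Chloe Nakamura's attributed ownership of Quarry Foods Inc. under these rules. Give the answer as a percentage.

50.325%

By sibling attribution (R3), Chloe Nakamura is treated as also owning Marco Nakamura's interest in Brightpath Industries Corp, giving 42% + 58% = 100%.
By sibling attribution (R3), Chloe Nakamura is treated as also owning Marco Nakamura's interest in Cobalt Realty LP, giving 42% + 24% = 66%.
By sibling attribution (R3), Chloe Nakamura is treated as also owning Marco Nakamura's interest in Fairlane Ventures LLC, giving 75% + 25% = 100%.
By sibling attribution (R3), Chloe Nakamura is treated as owning Marco Nakamura's 18% interest in Quarry Foods Inc.
Chain via Brightpath Industries Corp. → Redpoint Energy Co. (R2): 100% × 15% × 12% = 1.8% of Quarry Foods Inc.
Chain via Cobalt Realty LP → Summit Manufacturing Inc. (R2): 66% × 75% × 31% = 15.345% of Quarry Foods Inc.
Chain via Fairlane Ventures LLC → Silverbay Capital LLC (R2): 100% × 46% × 33% = 15.18% of Quarry Foods Inc.
Direct interest in Quarry Foods Inc: 18%.
Aggregating (R1): 1.8% + 15.345% + 15.18% + 18% = 50.325%.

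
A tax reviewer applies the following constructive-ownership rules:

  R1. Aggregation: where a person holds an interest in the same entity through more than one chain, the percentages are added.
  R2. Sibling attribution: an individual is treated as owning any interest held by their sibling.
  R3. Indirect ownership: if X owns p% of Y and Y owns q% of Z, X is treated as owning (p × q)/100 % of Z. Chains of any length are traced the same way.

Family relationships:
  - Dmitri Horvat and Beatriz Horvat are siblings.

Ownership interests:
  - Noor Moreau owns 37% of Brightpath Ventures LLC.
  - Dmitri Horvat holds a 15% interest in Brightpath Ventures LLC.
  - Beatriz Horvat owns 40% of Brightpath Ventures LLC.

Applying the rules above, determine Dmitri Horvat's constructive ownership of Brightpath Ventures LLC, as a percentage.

By sibling attribution (R2), Dmitri Horvat is treated as also owning Beatriz Horvat's interest in Brightpath Ventures LLC, giving 15% + 40% = 55%.
Direct interest in Brightpath Ventures LLC: 55%.

55%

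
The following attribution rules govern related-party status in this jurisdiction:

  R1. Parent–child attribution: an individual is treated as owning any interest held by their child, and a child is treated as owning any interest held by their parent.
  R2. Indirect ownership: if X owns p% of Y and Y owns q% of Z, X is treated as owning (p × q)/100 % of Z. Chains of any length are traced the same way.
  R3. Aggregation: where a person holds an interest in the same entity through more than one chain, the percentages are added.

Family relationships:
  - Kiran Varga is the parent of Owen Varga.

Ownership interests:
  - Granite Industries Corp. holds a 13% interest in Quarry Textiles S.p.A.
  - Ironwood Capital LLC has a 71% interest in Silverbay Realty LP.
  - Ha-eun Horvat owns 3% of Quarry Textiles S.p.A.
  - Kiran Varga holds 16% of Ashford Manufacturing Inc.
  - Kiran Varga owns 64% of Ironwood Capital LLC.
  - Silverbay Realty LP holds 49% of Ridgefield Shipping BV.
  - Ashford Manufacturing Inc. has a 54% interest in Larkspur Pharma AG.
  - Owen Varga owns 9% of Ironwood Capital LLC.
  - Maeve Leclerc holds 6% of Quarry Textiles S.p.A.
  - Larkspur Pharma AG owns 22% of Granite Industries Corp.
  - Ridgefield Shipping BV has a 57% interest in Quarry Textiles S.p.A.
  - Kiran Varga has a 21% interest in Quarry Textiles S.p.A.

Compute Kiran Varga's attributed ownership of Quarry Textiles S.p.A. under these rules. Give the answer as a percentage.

35.723223%

By parent–child attribution (R1), Kiran Varga is treated as also owning Owen Varga's interest in Ironwood Capital LLC, giving 64% + 9% = 73%.
Chain via Ashford Manufacturing Inc. → Larkspur Pharma AG → Granite Industries Corp. (R2): 16% × 54% × 22% × 13% = 0.247104% of Quarry Textiles S.p.A.
Chain via Ironwood Capital LLC → Silverbay Realty LP → Ridgefield Shipping BV (R2): 73% × 71% × 49% × 57% = 14.476119% of Quarry Textiles S.p.A.
Direct interest in Quarry Textiles S.p.A: 21%.
Aggregating (R3): 0.247104% + 14.476119% + 21% = 35.723223%.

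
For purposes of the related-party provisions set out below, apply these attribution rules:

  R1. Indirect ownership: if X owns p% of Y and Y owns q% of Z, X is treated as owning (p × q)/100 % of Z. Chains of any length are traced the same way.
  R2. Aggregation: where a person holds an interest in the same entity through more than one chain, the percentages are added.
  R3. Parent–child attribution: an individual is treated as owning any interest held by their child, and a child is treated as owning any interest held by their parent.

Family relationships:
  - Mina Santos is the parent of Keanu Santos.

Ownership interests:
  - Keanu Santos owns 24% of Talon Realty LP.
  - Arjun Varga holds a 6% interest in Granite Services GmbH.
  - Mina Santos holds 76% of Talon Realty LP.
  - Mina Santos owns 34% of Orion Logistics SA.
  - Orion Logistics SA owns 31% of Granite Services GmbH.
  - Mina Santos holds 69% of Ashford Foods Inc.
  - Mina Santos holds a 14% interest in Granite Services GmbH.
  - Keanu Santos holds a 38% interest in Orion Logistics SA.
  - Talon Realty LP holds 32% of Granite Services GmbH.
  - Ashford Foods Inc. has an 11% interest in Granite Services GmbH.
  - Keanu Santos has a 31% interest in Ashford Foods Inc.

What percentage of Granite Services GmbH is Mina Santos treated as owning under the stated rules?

By parent–child attribution (R3), Mina Santos is treated as also owning Keanu Santos's interest in Talon Realty LP, giving 76% + 24% = 100%.
By parent–child attribution (R3), Mina Santos is treated as also owning Keanu Santos's interest in Orion Logistics SA, giving 34% + 38% = 72%.
By parent–child attribution (R3), Mina Santos is treated as also owning Keanu Santos's interest in Ashford Foods Inc, giving 69% + 31% = 100%.
Chain via Talon Realty LP (R1): 100% × 32% = 32% of Granite Services GmbH.
Chain via Orion Logistics SA (R1): 72% × 31% = 22.32% of Granite Services GmbH.
Chain via Ashford Foods Inc. (R1): 100% × 11% = 11% of Granite Services GmbH.
Direct interest in Granite Services GmbH: 14%.
Aggregating (R2): 32% + 22.32% + 11% + 14% = 79.32%.

79.32%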